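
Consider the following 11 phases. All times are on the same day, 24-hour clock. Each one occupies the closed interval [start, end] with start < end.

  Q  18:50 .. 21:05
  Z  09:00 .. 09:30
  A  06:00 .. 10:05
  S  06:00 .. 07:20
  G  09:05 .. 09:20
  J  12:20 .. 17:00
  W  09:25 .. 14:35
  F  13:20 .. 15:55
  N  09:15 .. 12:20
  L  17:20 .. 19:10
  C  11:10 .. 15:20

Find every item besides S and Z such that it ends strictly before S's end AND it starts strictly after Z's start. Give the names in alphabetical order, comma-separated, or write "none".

none

Conditions: its end is strictly before S's end (X.end < 07:20) AND its start is strictly after Z's start (X.start > 09:00).
A: end 10:05 < 07:20? ✗; start 06:00 > 09:00? ✗ → no.
C: end 15:20 < 07:20? ✗; start 11:10 > 09:00? ✓ → no.
F: end 15:55 < 07:20? ✗; start 13:20 > 09:00? ✓ → no.
G: end 09:20 < 07:20? ✗; start 09:05 > 09:00? ✓ → no.
J: end 17:00 < 07:20? ✗; start 12:20 > 09:00? ✓ → no.
L: end 19:10 < 07:20? ✗; start 17:20 > 09:00? ✓ → no.
N: end 12:20 < 07:20? ✗; start 09:15 > 09:00? ✓ → no.
Q: end 21:05 < 07:20? ✗; start 18:50 > 09:00? ✓ → no.
W: end 14:35 < 07:20? ✗; start 09:25 > 09:00? ✓ → no.
Result: none.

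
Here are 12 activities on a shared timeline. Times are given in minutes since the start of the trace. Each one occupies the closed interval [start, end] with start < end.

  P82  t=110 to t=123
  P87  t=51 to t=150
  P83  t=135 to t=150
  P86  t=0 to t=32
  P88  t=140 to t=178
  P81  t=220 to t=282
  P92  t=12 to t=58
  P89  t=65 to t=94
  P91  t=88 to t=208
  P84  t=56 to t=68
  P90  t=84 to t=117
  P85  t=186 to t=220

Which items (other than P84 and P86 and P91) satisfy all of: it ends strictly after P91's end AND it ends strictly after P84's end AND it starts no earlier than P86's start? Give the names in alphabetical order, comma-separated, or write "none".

Conditions: its end is strictly after P91's end (X.end > t=208) AND its end is strictly after P84's end (X.end > t=68) AND its start is no earlier than P86's start (X.start >= t=0).
P81: end t=282 > t=208? ✓; end t=282 > t=68? ✓; start t=220 >= t=0? ✓ → yes.
P82: end t=123 > t=208? ✗; end t=123 > t=68? ✓; start t=110 >= t=0? ✓ → no.
P83: end t=150 > t=208? ✗; end t=150 > t=68? ✓; start t=135 >= t=0? ✓ → no.
P85: end t=220 > t=208? ✓; end t=220 > t=68? ✓; start t=186 >= t=0? ✓ → yes.
P87: end t=150 > t=208? ✗; end t=150 > t=68? ✓; start t=51 >= t=0? ✓ → no.
P88: end t=178 > t=208? ✗; end t=178 > t=68? ✓; start t=140 >= t=0? ✓ → no.
P89: end t=94 > t=208? ✗; end t=94 > t=68? ✓; start t=65 >= t=0? ✓ → no.
P90: end t=117 > t=208? ✗; end t=117 > t=68? ✓; start t=84 >= t=0? ✓ → no.
P92: end t=58 > t=208? ✗; end t=58 > t=68? ✗; start t=12 >= t=0? ✓ → no.
Result: P81, P85.

P81, P85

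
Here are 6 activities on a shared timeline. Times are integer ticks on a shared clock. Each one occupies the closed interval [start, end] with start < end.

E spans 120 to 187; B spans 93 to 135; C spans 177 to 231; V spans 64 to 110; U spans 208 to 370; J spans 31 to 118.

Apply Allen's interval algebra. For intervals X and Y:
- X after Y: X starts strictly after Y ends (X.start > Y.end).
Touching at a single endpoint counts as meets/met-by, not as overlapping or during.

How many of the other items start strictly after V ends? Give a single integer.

Target V = [64, 110].
B [93, 135] → overlapped-by → no.
C [177, 231] → after → counts.
E [120, 187] → after → counts.
J [31, 118] → contains → no.
U [208, 370] → after → counts.
Total: 3.

3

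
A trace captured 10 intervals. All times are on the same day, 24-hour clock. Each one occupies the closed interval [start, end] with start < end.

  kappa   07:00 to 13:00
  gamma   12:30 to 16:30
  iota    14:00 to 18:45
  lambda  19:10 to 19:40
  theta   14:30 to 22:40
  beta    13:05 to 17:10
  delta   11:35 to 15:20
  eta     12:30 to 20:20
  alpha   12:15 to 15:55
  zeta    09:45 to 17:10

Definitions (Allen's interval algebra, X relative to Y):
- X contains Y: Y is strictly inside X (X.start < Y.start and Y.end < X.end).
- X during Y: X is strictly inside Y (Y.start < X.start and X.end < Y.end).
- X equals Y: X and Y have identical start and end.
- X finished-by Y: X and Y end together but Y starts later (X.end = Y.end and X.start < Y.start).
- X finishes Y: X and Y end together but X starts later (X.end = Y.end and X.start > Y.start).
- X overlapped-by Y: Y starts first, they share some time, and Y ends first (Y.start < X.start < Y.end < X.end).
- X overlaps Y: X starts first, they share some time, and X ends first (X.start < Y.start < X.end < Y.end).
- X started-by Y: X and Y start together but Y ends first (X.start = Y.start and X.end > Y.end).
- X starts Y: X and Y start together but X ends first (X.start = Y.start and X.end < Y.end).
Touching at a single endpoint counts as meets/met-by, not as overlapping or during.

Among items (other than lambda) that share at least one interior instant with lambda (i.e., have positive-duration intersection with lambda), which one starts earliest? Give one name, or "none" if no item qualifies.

Target lambda = [19:10, 19:40].
alpha [12:15, 15:55] → before → excluded.
beta [13:05, 17:10] → before → excluded.
delta [11:35, 15:20] → before → excluded.
eta [12:30, 20:20] → contains → candidate.
gamma [12:30, 16:30] → before → excluded.
iota [14:00, 18:45] → before → excluded.
kappa [07:00, 13:00] → before → excluded.
theta [14:30, 22:40] → contains → candidate.
zeta [09:45, 17:10] → before → excluded.
Among candidates, earliest start is 12:30 → eta.

eta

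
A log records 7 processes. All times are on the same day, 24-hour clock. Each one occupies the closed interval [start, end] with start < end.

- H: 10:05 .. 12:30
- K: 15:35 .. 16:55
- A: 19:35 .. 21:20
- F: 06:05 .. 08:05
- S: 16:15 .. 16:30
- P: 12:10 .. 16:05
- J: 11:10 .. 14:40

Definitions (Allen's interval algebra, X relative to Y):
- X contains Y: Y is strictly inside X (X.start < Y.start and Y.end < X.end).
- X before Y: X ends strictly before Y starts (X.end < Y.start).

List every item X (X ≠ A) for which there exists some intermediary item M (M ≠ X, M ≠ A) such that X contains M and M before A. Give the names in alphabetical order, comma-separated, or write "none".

K

Target A = [19:35, 21:20].
Intermediaries M with M before A: F, H, J, K, P, S.
Via F — items with X contains F: none.
Via H — items with X contains H: none.
Via J — items with X contains J: none.
Via K — items with X contains K: none.
Via P — items with X contains P: none.
Via S — items with X contains S: K.
Union: K.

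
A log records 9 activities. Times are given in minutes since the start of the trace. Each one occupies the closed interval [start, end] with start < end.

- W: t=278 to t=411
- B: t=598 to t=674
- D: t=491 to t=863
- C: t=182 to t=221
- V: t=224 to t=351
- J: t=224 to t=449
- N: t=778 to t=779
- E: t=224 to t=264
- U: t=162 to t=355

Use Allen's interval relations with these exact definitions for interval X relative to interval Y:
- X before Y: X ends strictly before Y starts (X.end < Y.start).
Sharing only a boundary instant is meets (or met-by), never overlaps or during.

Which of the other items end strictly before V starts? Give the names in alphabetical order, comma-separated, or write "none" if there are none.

C

Target V = [t=224, t=351].
B [t=598, t=674] → after → no.
C [t=182, t=221] → before → yes.
D [t=491, t=863] → after → no.
E [t=224, t=264] → starts → no.
J [t=224, t=449] → started-by → no.
N [t=778, t=779] → after → no.
U [t=162, t=355] → contains → no.
W [t=278, t=411] → overlapped-by → no.
Result: C.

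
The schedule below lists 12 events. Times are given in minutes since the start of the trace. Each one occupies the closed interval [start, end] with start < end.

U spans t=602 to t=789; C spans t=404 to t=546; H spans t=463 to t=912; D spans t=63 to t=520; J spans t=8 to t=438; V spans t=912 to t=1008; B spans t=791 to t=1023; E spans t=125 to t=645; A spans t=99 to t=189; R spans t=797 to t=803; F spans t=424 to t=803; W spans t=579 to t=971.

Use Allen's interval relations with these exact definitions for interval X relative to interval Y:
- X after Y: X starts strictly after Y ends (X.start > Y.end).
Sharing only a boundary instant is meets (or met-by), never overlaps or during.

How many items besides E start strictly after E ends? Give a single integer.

3

Target E = [t=125, t=645].
A [t=99, t=189] → overlaps → no.
B [t=791, t=1023] → after → counts.
C [t=404, t=546] → during → no.
D [t=63, t=520] → overlaps → no.
F [t=424, t=803] → overlapped-by → no.
H [t=463, t=912] → overlapped-by → no.
J [t=8, t=438] → overlaps → no.
R [t=797, t=803] → after → counts.
U [t=602, t=789] → overlapped-by → no.
V [t=912, t=1008] → after → counts.
W [t=579, t=971] → overlapped-by → no.
Total: 3.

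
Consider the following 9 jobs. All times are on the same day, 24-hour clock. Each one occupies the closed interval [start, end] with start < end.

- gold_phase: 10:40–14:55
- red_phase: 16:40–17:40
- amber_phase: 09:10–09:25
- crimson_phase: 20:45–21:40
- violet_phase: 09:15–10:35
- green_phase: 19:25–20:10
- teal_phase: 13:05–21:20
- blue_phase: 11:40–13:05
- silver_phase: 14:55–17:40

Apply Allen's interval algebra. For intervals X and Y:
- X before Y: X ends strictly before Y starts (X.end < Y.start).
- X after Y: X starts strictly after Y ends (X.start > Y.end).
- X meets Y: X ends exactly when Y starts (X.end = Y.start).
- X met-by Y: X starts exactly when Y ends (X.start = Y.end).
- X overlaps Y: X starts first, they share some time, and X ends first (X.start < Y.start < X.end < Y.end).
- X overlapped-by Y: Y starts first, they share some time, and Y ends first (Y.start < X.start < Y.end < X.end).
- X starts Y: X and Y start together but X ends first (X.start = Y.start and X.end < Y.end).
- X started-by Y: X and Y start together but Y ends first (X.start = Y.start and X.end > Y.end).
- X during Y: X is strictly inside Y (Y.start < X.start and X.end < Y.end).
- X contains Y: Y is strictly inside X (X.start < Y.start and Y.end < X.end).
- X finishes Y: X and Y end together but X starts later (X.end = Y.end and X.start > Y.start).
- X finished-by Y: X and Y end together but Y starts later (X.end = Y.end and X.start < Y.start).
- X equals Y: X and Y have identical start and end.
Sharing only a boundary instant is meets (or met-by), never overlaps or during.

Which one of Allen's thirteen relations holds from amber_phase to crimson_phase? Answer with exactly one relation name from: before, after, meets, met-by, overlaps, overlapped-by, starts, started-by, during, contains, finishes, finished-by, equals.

before

amber_phase = [09:10, 09:25]; crimson_phase = [20:45, 21:40].
Compare endpoints: amber_phase.start < crimson_phase.start, amber_phase.start < crimson_phase.end, amber_phase.end < crimson_phase.start, amber_phase.end < crimson_phase.end.
That pattern is 'before'.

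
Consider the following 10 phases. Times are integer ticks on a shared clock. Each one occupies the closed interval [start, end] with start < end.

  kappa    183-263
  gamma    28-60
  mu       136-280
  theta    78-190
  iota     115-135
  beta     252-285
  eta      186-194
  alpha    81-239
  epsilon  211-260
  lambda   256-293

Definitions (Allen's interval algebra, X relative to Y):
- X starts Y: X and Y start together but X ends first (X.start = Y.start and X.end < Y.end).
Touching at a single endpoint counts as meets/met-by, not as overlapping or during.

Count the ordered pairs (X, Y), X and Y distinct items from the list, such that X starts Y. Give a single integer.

Checking all 90 ordered pairs for relation 'starts'; matching pairs in alphabetical order:
No pair satisfies it.
Count: 0.

0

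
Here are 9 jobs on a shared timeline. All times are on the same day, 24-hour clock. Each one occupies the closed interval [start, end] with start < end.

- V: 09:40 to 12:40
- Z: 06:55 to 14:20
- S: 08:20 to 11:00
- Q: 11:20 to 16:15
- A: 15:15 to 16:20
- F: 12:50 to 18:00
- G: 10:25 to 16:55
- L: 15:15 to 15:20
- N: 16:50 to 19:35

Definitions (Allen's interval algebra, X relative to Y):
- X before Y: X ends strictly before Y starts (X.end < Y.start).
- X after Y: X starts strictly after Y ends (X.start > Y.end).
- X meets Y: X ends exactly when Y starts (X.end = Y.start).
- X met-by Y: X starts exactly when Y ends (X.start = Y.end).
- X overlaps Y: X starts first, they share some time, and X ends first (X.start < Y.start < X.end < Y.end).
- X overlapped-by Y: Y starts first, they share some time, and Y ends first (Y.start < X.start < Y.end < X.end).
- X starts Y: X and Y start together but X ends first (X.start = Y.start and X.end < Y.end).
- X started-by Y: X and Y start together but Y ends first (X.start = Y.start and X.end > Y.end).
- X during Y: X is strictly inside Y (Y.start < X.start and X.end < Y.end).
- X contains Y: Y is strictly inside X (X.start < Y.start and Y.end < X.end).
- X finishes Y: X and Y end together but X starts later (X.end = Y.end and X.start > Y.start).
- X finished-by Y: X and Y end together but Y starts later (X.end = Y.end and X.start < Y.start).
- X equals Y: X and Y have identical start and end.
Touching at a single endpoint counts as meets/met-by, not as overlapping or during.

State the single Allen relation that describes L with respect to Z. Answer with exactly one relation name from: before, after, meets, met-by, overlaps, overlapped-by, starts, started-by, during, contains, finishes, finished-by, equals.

L = [15:15, 15:20]; Z = [06:55, 14:20].
Compare endpoints: L.start > Z.start, L.start > Z.end, L.end > Z.start, L.end > Z.end.
That pattern is 'after'.

after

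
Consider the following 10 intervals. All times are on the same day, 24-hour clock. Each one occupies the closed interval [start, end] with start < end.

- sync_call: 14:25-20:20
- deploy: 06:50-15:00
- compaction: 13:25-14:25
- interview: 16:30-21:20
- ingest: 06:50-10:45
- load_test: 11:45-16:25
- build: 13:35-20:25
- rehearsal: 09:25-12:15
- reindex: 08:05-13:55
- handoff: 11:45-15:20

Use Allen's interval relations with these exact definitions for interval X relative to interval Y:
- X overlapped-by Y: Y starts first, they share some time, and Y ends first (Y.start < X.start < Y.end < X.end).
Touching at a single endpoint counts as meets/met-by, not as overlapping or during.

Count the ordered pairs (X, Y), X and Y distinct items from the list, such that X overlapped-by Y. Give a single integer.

Checking all 90 ordered pairs for relation 'overlapped-by'; matching pairs in alphabetical order:
(build, compaction): build overlapped-by compaction ✓
(build, deploy): build overlapped-by deploy ✓
(build, handoff): build overlapped-by handoff ✓
(build, load_test): build overlapped-by load_test ✓
(build, reindex): build overlapped-by reindex ✓
(compaction, reindex): compaction overlapped-by reindex ✓
(handoff, deploy): handoff overlapped-by deploy ✓
(handoff, rehearsal): handoff overlapped-by rehearsal ✓
(handoff, reindex): handoff overlapped-by reindex ✓
(interview, build): interview overlapped-by build ✓
(interview, sync_call): interview overlapped-by sync_call ✓
(load_test, deploy): load_test overlapped-by deploy ✓
(load_test, rehearsal): load_test overlapped-by rehearsal ✓
(load_test, reindex): load_test overlapped-by reindex ✓
(rehearsal, ingest): rehearsal overlapped-by ingest ✓
(reindex, ingest): reindex overlapped-by ingest ✓
(sync_call, deploy): sync_call overlapped-by deploy ✓
(sync_call, handoff): sync_call overlapped-by handoff ✓
(sync_call, load_test): sync_call overlapped-by load_test ✓
Count: 19.

19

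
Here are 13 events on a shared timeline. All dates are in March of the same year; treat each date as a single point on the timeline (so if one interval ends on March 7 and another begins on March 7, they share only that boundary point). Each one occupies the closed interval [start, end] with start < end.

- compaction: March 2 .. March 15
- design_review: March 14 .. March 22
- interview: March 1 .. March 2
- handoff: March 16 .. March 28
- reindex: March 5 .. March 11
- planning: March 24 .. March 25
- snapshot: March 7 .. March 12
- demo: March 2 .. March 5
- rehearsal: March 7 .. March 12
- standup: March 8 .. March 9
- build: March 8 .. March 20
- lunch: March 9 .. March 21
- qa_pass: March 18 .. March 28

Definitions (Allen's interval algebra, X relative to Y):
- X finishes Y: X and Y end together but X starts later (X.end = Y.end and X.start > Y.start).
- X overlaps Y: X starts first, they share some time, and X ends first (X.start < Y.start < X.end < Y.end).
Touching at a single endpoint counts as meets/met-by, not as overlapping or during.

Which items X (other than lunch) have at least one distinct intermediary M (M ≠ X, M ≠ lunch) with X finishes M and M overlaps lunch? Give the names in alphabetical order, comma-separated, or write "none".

Target lunch = [March 9, March 21].
Intermediaries M with M overlaps lunch: build, compaction, rehearsal, reindex, snapshot.
Via build — items with X finishes build: none.
Via compaction — items with X finishes compaction: none.
Via rehearsal — items with X finishes rehearsal: none.
Via reindex — items with X finishes reindex: none.
Via snapshot — items with X finishes snapshot: none.
Union: none.

none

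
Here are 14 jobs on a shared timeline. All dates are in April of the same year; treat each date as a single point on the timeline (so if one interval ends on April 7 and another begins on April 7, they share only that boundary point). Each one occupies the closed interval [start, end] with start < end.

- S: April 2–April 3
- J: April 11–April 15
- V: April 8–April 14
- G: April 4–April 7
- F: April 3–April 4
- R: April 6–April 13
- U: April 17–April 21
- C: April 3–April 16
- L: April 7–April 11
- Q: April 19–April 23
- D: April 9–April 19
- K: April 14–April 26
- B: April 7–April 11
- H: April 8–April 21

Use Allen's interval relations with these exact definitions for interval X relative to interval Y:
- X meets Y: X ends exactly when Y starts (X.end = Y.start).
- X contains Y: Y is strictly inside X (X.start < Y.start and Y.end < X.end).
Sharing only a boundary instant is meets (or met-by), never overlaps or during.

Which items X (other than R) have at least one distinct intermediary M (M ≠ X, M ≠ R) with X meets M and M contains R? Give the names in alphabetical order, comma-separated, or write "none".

S

Target R = [April 6, April 13].
Intermediaries M with M contains R: C.
Via C — items with X meets C: S.
Union: S.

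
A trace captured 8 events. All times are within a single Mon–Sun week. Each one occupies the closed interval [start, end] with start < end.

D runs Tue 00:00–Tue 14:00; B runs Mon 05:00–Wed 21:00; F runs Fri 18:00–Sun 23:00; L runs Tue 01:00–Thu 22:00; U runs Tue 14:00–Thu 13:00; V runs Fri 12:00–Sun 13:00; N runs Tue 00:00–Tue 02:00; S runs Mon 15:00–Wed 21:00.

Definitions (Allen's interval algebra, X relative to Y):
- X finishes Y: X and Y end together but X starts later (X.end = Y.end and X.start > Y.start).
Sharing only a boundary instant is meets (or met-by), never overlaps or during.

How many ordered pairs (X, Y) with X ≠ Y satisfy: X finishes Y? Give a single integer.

Checking all 56 ordered pairs for relation 'finishes'; matching pairs in alphabetical order:
(S, B): S finishes B ✓
Count: 1.

1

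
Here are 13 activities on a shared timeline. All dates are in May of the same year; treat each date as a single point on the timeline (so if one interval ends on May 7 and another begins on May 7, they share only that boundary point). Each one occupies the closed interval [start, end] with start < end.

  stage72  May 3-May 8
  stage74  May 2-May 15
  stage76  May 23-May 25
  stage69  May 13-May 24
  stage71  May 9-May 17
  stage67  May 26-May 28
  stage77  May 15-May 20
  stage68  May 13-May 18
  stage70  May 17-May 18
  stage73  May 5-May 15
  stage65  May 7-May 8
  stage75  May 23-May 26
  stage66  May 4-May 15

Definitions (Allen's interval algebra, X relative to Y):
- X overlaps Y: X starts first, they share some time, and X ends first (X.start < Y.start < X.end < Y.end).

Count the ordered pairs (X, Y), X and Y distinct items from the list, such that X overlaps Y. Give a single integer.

Checking all 156 ordered pairs for relation 'overlaps'; matching pairs in alphabetical order:
(stage66, stage68): stage66 overlaps stage68 ✓
(stage66, stage69): stage66 overlaps stage69 ✓
(stage66, stage71): stage66 overlaps stage71 ✓
(stage68, stage77): stage68 overlaps stage77 ✓
(stage69, stage75): stage69 overlaps stage75 ✓
(stage69, stage76): stage69 overlaps stage76 ✓
(stage71, stage68): stage71 overlaps stage68 ✓
(stage71, stage69): stage71 overlaps stage69 ✓
(stage71, stage77): stage71 overlaps stage77 ✓
(stage72, stage66): stage72 overlaps stage66 ✓
(stage72, stage73): stage72 overlaps stage73 ✓
(stage73, stage68): stage73 overlaps stage68 ✓
(stage73, stage69): stage73 overlaps stage69 ✓
(stage73, stage71): stage73 overlaps stage71 ✓
(stage74, stage68): stage74 overlaps stage68 ✓
(stage74, stage69): stage74 overlaps stage69 ✓
(stage74, stage71): stage74 overlaps stage71 ✓
Count: 17.

17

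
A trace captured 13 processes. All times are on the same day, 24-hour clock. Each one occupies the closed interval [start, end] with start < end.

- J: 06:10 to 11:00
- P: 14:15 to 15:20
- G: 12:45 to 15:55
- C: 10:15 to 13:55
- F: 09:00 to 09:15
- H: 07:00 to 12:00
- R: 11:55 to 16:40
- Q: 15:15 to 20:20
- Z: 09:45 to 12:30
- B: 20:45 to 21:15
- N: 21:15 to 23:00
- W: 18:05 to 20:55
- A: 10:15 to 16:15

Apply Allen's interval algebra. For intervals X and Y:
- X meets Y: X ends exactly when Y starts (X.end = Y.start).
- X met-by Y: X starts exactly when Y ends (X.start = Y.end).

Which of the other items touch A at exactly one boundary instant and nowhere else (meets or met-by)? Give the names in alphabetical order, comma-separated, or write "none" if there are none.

Target A = [10:15, 16:15].
B [20:45, 21:15] → after → no.
C [10:15, 13:55] → starts → no.
F [09:00, 09:15] → before → no.
G [12:45, 15:55] → during → no.
H [07:00, 12:00] → overlaps → no.
J [06:10, 11:00] → overlaps → no.
N [21:15, 23:00] → after → no.
P [14:15, 15:20] → during → no.
Q [15:15, 20:20] → overlapped-by → no.
R [11:55, 16:40] → overlapped-by → no.
W [18:05, 20:55] → after → no.
Z [09:45, 12:30] → overlaps → no.
Result: none.

none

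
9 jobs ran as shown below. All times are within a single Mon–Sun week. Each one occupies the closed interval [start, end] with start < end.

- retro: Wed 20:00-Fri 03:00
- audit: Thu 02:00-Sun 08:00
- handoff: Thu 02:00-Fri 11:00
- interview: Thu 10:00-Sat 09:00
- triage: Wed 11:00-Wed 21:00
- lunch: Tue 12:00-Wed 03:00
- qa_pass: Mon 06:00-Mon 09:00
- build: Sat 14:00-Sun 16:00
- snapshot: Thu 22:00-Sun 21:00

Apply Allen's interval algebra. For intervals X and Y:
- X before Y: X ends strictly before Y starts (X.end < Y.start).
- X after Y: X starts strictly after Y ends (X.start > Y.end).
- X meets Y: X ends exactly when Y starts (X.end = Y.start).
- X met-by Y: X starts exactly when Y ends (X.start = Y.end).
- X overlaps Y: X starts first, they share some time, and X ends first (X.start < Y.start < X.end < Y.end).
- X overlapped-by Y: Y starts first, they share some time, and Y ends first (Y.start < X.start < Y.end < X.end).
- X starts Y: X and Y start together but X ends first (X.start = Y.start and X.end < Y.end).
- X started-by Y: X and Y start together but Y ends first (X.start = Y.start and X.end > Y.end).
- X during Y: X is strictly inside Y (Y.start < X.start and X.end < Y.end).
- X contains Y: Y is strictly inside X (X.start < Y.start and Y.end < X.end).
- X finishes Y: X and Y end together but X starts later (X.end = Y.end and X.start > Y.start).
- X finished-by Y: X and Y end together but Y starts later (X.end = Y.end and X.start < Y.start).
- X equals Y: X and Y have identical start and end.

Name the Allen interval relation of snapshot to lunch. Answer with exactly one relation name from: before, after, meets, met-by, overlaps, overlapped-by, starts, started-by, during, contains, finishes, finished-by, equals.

after

snapshot = [Thu 22:00, Sun 21:00]; lunch = [Tue 12:00, Wed 03:00].
Compare endpoints: snapshot.start > lunch.start, snapshot.start > lunch.end, snapshot.end > lunch.start, snapshot.end > lunch.end.
That pattern is 'after'.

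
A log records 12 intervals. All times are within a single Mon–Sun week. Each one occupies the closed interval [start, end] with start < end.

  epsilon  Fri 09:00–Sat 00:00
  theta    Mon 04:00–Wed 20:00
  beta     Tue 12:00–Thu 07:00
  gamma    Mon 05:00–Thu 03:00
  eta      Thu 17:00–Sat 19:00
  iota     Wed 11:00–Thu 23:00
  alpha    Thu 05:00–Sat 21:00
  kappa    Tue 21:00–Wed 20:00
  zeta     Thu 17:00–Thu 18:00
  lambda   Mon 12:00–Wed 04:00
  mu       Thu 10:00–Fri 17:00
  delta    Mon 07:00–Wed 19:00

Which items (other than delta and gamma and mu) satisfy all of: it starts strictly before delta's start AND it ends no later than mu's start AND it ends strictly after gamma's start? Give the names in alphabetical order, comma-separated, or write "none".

Conditions: its start is strictly before delta's start (X.start < Mon 07:00) AND its end is no later than mu's start (X.end <= Thu 10:00) AND its end is strictly after gamma's start (X.end > Mon 05:00).
alpha: start Thu 05:00 < Mon 07:00? ✗; end Sat 21:00 <= Thu 10:00? ✗; end Sat 21:00 > Mon 05:00? ✓ → no.
beta: start Tue 12:00 < Mon 07:00? ✗; end Thu 07:00 <= Thu 10:00? ✓; end Thu 07:00 > Mon 05:00? ✓ → no.
epsilon: start Fri 09:00 < Mon 07:00? ✗; end Sat 00:00 <= Thu 10:00? ✗; end Sat 00:00 > Mon 05:00? ✓ → no.
eta: start Thu 17:00 < Mon 07:00? ✗; end Sat 19:00 <= Thu 10:00? ✗; end Sat 19:00 > Mon 05:00? ✓ → no.
iota: start Wed 11:00 < Mon 07:00? ✗; end Thu 23:00 <= Thu 10:00? ✗; end Thu 23:00 > Mon 05:00? ✓ → no.
kappa: start Tue 21:00 < Mon 07:00? ✗; end Wed 20:00 <= Thu 10:00? ✓; end Wed 20:00 > Mon 05:00? ✓ → no.
lambda: start Mon 12:00 < Mon 07:00? ✗; end Wed 04:00 <= Thu 10:00? ✓; end Wed 04:00 > Mon 05:00? ✓ → no.
theta: start Mon 04:00 < Mon 07:00? ✓; end Wed 20:00 <= Thu 10:00? ✓; end Wed 20:00 > Mon 05:00? ✓ → yes.
zeta: start Thu 17:00 < Mon 07:00? ✗; end Thu 18:00 <= Thu 10:00? ✗; end Thu 18:00 > Mon 05:00? ✓ → no.
Result: theta.

theta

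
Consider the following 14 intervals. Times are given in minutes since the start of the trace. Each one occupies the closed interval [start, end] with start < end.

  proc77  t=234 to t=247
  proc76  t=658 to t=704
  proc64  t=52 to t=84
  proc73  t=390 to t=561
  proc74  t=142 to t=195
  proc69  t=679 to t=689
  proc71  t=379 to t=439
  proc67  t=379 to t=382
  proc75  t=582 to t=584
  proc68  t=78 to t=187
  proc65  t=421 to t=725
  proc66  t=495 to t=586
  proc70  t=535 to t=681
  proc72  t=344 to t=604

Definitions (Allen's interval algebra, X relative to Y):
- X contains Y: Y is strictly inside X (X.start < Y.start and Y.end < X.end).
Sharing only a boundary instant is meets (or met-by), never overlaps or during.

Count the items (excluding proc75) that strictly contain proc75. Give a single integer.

Target proc75 = [t=582, t=584].
proc64 [t=52, t=84] → before → no.
proc65 [t=421, t=725] → contains → counts.
proc66 [t=495, t=586] → contains → counts.
proc67 [t=379, t=382] → before → no.
proc68 [t=78, t=187] → before → no.
proc69 [t=679, t=689] → after → no.
proc70 [t=535, t=681] → contains → counts.
proc71 [t=379, t=439] → before → no.
proc72 [t=344, t=604] → contains → counts.
proc73 [t=390, t=561] → before → no.
proc74 [t=142, t=195] → before → no.
proc76 [t=658, t=704] → after → no.
proc77 [t=234, t=247] → before → no.
Total: 4.

4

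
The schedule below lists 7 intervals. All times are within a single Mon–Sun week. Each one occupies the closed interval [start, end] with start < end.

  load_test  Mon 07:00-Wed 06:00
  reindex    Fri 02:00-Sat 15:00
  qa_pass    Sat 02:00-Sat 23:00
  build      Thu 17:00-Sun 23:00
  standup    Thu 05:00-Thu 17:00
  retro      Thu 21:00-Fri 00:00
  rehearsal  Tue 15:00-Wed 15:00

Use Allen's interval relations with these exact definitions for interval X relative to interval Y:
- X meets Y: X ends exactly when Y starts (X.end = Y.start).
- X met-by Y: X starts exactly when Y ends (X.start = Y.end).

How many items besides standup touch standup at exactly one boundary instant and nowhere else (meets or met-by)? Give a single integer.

1

Target standup = [Thu 05:00, Thu 17:00].
build [Thu 17:00, Sun 23:00] → met-by → counts.
load_test [Mon 07:00, Wed 06:00] → before → no.
qa_pass [Sat 02:00, Sat 23:00] → after → no.
rehearsal [Tue 15:00, Wed 15:00] → before → no.
reindex [Fri 02:00, Sat 15:00] → after → no.
retro [Thu 21:00, Fri 00:00] → after → no.
Total: 1.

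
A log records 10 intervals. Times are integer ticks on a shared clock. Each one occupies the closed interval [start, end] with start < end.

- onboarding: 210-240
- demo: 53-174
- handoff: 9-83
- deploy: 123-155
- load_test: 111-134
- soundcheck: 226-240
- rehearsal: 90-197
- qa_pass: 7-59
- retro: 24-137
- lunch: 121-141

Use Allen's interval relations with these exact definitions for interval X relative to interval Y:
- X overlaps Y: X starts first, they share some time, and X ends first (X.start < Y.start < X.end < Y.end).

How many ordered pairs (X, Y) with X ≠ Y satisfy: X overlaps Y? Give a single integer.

Checking all 90 ordered pairs for relation 'overlaps'; matching pairs in alphabetical order:
(demo, rehearsal): demo overlaps rehearsal ✓
(handoff, demo): handoff overlaps demo ✓
(handoff, retro): handoff overlaps retro ✓
(load_test, deploy): load_test overlaps deploy ✓
(load_test, lunch): load_test overlaps lunch ✓
(lunch, deploy): lunch overlaps deploy ✓
(qa_pass, demo): qa_pass overlaps demo ✓
(qa_pass, handoff): qa_pass overlaps handoff ✓
(qa_pass, retro): qa_pass overlaps retro ✓
(retro, demo): retro overlaps demo ✓
(retro, deploy): retro overlaps deploy ✓
(retro, lunch): retro overlaps lunch ✓
(retro, rehearsal): retro overlaps rehearsal ✓
Count: 13.

13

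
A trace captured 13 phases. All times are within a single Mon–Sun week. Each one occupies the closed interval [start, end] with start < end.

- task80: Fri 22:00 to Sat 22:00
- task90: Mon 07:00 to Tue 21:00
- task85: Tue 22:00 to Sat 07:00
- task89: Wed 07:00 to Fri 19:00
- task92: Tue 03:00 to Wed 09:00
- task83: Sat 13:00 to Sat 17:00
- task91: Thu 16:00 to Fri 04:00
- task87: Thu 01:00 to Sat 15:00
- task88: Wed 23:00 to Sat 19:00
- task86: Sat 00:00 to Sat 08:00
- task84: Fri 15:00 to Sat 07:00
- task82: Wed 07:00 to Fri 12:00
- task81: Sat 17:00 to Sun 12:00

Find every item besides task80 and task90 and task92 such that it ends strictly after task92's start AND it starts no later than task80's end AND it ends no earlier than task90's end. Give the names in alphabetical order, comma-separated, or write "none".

Conditions: its end is strictly after task92's start (X.end > Tue 03:00) AND its start is no later than task80's end (X.start <= Sat 22:00) AND its end is no earlier than task90's end (X.end >= Tue 21:00).
task81: end Sun 12:00 > Tue 03:00? ✓; start Sat 17:00 <= Sat 22:00? ✓; end Sun 12:00 >= Tue 21:00? ✓ → yes.
task82: end Fri 12:00 > Tue 03:00? ✓; start Wed 07:00 <= Sat 22:00? ✓; end Fri 12:00 >= Tue 21:00? ✓ → yes.
task83: end Sat 17:00 > Tue 03:00? ✓; start Sat 13:00 <= Sat 22:00? ✓; end Sat 17:00 >= Tue 21:00? ✓ → yes.
task84: end Sat 07:00 > Tue 03:00? ✓; start Fri 15:00 <= Sat 22:00? ✓; end Sat 07:00 >= Tue 21:00? ✓ → yes.
task85: end Sat 07:00 > Tue 03:00? ✓; start Tue 22:00 <= Sat 22:00? ✓; end Sat 07:00 >= Tue 21:00? ✓ → yes.
task86: end Sat 08:00 > Tue 03:00? ✓; start Sat 00:00 <= Sat 22:00? ✓; end Sat 08:00 >= Tue 21:00? ✓ → yes.
task87: end Sat 15:00 > Tue 03:00? ✓; start Thu 01:00 <= Sat 22:00? ✓; end Sat 15:00 >= Tue 21:00? ✓ → yes.
task88: end Sat 19:00 > Tue 03:00? ✓; start Wed 23:00 <= Sat 22:00? ✓; end Sat 19:00 >= Tue 21:00? ✓ → yes.
task89: end Fri 19:00 > Tue 03:00? ✓; start Wed 07:00 <= Sat 22:00? ✓; end Fri 19:00 >= Tue 21:00? ✓ → yes.
task91: end Fri 04:00 > Tue 03:00? ✓; start Thu 16:00 <= Sat 22:00? ✓; end Fri 04:00 >= Tue 21:00? ✓ → yes.
Result: task81, task82, task83, task84, task85, task86, task87, task88, task89, task91.

task81, task82, task83, task84, task85, task86, task87, task88, task89, task91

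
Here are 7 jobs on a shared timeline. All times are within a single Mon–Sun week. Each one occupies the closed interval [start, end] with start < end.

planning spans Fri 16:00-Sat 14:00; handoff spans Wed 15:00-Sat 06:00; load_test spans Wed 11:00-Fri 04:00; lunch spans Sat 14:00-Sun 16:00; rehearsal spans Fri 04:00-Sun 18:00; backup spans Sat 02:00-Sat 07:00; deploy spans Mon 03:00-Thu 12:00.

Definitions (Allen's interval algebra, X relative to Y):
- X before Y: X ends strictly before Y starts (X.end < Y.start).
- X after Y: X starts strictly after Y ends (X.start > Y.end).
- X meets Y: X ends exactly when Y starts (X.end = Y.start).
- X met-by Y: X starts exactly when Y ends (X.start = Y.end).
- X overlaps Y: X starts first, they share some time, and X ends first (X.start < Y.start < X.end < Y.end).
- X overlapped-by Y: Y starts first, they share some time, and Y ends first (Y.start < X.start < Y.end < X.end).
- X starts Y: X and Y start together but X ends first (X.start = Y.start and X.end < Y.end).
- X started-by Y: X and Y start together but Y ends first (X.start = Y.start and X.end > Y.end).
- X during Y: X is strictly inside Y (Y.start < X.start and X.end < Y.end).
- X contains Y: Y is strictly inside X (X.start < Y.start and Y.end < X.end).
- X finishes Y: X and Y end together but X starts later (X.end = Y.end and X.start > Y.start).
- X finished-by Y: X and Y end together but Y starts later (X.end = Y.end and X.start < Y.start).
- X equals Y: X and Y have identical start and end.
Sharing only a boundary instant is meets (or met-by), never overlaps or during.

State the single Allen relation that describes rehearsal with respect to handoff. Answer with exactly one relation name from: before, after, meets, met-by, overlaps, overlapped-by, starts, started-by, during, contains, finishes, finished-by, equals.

rehearsal = [Fri 04:00, Sun 18:00]; handoff = [Wed 15:00, Sat 06:00].
Compare endpoints: rehearsal.start > handoff.start, rehearsal.start < handoff.end, rehearsal.end > handoff.start, rehearsal.end > handoff.end.
That pattern is 'overlapped-by'.

overlapped-by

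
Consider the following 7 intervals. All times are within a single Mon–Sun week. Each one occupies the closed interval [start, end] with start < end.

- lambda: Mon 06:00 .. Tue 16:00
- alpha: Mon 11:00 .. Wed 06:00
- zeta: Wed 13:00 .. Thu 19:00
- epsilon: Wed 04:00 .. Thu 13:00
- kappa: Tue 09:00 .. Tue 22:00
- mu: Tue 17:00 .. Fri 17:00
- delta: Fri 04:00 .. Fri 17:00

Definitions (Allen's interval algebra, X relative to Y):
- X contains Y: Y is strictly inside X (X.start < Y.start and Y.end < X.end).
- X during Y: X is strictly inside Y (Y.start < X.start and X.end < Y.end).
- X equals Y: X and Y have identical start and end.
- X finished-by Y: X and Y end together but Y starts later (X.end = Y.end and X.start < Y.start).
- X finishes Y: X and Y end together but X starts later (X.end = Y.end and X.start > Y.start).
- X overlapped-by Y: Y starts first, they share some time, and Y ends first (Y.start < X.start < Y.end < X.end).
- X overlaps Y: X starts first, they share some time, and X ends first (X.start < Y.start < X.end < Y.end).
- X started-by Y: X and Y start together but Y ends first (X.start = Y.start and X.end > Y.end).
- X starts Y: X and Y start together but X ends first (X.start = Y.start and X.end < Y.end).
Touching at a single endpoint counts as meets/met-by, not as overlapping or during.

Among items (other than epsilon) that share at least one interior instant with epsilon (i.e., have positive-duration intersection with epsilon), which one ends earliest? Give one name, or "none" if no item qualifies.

Target epsilon = [Wed 04:00, Thu 13:00].
alpha [Mon 11:00, Wed 06:00] → overlaps → candidate.
delta [Fri 04:00, Fri 17:00] → after → excluded.
kappa [Tue 09:00, Tue 22:00] → before → excluded.
lambda [Mon 06:00, Tue 16:00] → before → excluded.
mu [Tue 17:00, Fri 17:00] → contains → candidate.
zeta [Wed 13:00, Thu 19:00] → overlapped-by → candidate.
Among candidates, earliest end is Wed 06:00 → alpha.

alpha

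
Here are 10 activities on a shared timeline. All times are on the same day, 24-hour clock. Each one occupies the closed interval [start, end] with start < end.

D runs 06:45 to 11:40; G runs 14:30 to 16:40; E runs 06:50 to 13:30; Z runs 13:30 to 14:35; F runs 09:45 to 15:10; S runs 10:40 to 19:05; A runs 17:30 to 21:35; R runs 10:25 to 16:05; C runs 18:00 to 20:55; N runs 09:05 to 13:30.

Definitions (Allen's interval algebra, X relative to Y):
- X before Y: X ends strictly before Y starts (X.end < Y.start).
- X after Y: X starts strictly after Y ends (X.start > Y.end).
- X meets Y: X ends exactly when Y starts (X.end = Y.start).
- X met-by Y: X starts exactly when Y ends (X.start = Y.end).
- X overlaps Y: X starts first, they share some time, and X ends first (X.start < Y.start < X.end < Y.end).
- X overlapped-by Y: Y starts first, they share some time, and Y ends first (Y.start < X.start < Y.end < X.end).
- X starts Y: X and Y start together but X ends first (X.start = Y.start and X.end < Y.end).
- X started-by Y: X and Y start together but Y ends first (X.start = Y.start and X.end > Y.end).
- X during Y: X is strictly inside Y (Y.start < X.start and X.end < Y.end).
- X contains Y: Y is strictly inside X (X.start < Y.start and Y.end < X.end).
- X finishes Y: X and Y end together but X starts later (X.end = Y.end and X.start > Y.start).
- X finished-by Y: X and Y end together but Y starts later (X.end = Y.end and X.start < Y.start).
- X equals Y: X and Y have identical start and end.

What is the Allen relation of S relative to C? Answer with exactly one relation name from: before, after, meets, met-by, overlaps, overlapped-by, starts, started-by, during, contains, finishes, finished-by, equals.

S = [10:40, 19:05]; C = [18:00, 20:55].
Compare endpoints: S.start < C.start, S.start < C.end, S.end > C.start, S.end < C.end.
That pattern is 'overlaps'.

overlaps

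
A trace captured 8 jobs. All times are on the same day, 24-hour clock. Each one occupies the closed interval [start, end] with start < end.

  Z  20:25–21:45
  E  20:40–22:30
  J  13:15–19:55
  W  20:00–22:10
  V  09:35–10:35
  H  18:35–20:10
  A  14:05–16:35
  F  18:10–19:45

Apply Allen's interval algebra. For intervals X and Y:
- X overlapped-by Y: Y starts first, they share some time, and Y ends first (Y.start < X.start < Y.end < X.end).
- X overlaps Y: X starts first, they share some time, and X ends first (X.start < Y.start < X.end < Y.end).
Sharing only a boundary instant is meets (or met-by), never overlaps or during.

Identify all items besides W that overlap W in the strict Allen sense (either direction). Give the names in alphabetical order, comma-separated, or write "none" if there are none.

E, H

Target W = [20:00, 22:10].
A [14:05, 16:35] → before → no.
E [20:40, 22:30] → overlapped-by → yes.
F [18:10, 19:45] → before → no.
H [18:35, 20:10] → overlaps → yes.
J [13:15, 19:55] → before → no.
V [09:35, 10:35] → before → no.
Z [20:25, 21:45] → during → no.
Result: E, H.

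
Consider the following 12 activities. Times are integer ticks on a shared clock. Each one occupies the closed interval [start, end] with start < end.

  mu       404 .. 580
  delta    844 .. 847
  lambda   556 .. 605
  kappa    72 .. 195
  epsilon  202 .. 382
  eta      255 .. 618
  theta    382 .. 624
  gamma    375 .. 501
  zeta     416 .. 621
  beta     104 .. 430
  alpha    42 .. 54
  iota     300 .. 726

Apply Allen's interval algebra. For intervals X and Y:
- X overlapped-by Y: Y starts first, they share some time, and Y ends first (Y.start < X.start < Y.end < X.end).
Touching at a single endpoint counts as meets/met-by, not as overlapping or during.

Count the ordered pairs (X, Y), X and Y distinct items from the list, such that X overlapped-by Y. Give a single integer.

Checking all 132 ordered pairs for relation 'overlapped-by'; matching pairs in alphabetical order:
(beta, kappa): beta overlapped-by kappa ✓
(eta, beta): eta overlapped-by beta ✓
(eta, epsilon): eta overlapped-by epsilon ✓
(gamma, beta): gamma overlapped-by beta ✓
(gamma, epsilon): gamma overlapped-by epsilon ✓
(iota, beta): iota overlapped-by beta ✓
(iota, epsilon): iota overlapped-by epsilon ✓
(iota, eta): iota overlapped-by eta ✓
(lambda, mu): lambda overlapped-by mu ✓
(mu, beta): mu overlapped-by beta ✓
(mu, gamma): mu overlapped-by gamma ✓
(theta, beta): theta overlapped-by beta ✓
(theta, eta): theta overlapped-by eta ✓
(theta, gamma): theta overlapped-by gamma ✓
(zeta, beta): zeta overlapped-by beta ✓
(zeta, eta): zeta overlapped-by eta ✓
(zeta, gamma): zeta overlapped-by gamma ✓
(zeta, mu): zeta overlapped-by mu ✓
Count: 18.

18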